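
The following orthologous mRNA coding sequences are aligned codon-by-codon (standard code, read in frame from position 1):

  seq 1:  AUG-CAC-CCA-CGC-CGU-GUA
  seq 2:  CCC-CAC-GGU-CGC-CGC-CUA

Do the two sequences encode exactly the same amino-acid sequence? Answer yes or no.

no

Codon 1: AUG Met / CCC Pro — nonsynonymous.
Codon 2: CAC His / CAC His — identical.
Codon 3: CCA Pro / GGU Gly — nonsynonymous.
Codon 4: CGC Arg / CGC Arg — identical.
Codon 5: CGU Arg / CGC Arg — synonymous.
Codon 6: GUA Val / CUA Leu — nonsynonymous.
Nonsynonymous differences: 3 → different protein.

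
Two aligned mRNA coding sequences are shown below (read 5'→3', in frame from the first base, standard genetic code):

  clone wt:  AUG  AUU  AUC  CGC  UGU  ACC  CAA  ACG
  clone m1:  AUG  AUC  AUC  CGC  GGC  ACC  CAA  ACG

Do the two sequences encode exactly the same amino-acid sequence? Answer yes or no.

Codon 1: AUG Met / AUG Met — identical.
Codon 2: AUU Ile / AUC Ile — synonymous.
Codon 3: AUC Ile / AUC Ile — identical.
Codon 4: CGC Arg / CGC Arg — identical.
Codon 5: UGU Cys / GGC Gly — nonsynonymous.
Codon 6: ACC Thr / ACC Thr — identical.
Codon 7: CAA Gln / CAA Gln — identical.
Codon 8: ACG Thr / ACG Thr — identical.
Nonsynonymous differences: 1 → different protein.

no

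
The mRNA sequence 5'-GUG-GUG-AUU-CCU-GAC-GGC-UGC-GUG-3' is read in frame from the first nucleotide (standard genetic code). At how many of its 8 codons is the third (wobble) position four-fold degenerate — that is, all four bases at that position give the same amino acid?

Codon 1 GUG (Val): third position 4-fold.
Codon 2 GUG (Val): third position 4-fold.
Codon 3 AUU (Ile): third position 3-fold.
Codon 4 CCU (Pro): third position 4-fold.
Codon 5 GAC (Asp): third position 2-fold.
Codon 6 GGC (Gly): third position 4-fold.
Codon 7 UGC (Cys): third position 2-fold.
Codon 8 GUG (Val): third position 4-fold.
Four-fold degenerate third positions: 5.

5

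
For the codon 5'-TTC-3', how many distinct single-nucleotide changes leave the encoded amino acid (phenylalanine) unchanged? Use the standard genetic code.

1

Position 1: none → 0 synonymous.
Position 2: none → 0 synonymous.
Position 3: TTT → 1 synonymous.
Total: 0 + 0 + 1 = 1.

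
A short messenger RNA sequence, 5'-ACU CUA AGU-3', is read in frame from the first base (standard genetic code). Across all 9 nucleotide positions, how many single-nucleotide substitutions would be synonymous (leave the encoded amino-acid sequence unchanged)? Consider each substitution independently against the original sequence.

8

Codon 1 (ACU, Thr): 3 synonymous substitutions.
Codon 2 (CUA, Leu): 4 synonymous substitutions.
Codon 3 (AGU, Ser): 1 synonymous substitution.
Total: 3 + 4 + 1 = 8.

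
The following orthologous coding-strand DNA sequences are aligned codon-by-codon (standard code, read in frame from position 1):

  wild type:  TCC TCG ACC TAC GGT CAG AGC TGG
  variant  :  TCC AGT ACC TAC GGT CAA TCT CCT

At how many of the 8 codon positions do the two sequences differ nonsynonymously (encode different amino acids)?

1

Codon 1: TCC Ser / TCC Ser — identical.
Codon 2: TCG Ser / AGT Ser — synonymous.
Codon 3: ACC Thr / ACC Thr — identical.
Codon 4: TAC Tyr / TAC Tyr — identical.
Codon 5: GGT Gly / GGT Gly — identical.
Codon 6: CAG Gln / CAA Gln — synonymous.
Codon 7: AGC Ser / TCT Ser — synonymous.
Codon 8: TGG Trp / CCT Pro — nonsynonymous.
Nonsynonymous differences: 1.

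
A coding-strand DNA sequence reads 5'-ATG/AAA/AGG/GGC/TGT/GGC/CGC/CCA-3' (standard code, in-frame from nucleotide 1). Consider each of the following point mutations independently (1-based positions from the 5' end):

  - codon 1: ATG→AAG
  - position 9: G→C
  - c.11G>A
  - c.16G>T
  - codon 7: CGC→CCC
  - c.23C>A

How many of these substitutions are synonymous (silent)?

0

Codon 1: ATG (Met) → AAG (Lys) — missense.
Codon 3: AGG (Arg) → AGC (Ser) — missense.
Codon 4: GGC (Gly) → GAC (Asp) — missense.
Codon 6: GGC (Gly) → TGC (Cys) — missense.
Codon 7: CGC (Arg) → CCC (Pro) — missense.
Codon 8: CCA (Pro) → CAA (Gln) — missense.
Synonymous: 0 of 6.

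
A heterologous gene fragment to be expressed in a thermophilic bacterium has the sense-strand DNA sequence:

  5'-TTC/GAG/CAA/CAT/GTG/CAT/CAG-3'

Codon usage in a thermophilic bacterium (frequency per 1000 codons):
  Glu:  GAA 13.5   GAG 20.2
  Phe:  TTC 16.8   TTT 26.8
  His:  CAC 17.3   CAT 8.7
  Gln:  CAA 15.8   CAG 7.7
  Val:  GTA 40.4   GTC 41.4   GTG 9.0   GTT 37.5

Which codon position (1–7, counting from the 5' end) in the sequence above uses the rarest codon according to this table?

Codon 1 TTC (Phe): 16.8 per 1000.
Codon 2 GAG (Glu): 20.2 per 1000.
Codon 3 CAA (Gln): 15.8 per 1000.
Codon 4 CAT (His): 8.7 per 1000.
Codon 5 GTG (Val): 9.0 per 1000.
Codon 6 CAT (His): 8.7 per 1000.
Codon 7 CAG (Gln): 7.7 per 1000.
Lowest frequency is 7.7 at codon 7.

7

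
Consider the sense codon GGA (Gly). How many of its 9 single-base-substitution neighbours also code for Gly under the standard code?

Position 1: none → 0 synonymous.
Position 2: none → 0 synonymous.
Position 3: GGT, GGC, GGG → 3 synonymous.
Total: 0 + 0 + 3 = 3.

3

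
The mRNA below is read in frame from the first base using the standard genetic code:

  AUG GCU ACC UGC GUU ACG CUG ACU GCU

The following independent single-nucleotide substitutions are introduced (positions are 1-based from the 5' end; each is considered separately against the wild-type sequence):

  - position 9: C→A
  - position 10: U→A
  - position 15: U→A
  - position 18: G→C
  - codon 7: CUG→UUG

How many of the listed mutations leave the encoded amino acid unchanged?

Codon 3: ACC (Thr) → ACA (Thr) — synonymous.
Codon 4: UGC (Cys) → AGC (Ser) — missense.
Codon 5: GUU (Val) → GUA (Val) — synonymous.
Codon 6: ACG (Thr) → ACC (Thr) — synonymous.
Codon 7: CUG (Leu) → UUG (Leu) — synonymous.
Synonymous: 4 of 5.

4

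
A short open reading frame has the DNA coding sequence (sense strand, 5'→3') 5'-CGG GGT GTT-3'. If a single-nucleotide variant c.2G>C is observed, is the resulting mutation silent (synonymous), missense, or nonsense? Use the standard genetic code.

missense

Position 2 falls in codon 1: CGG → Arg.
After the substitution the codon is CCG → Pro.
Arg ≠ Pro, so this is a missense mutation.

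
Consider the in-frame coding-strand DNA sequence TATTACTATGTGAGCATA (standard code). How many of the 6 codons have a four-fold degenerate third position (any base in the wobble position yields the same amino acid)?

Codon 1 TAT (Tyr): third position 2-fold.
Codon 2 TAC (Tyr): third position 2-fold.
Codon 3 TAT (Tyr): third position 2-fold.
Codon 4 GTG (Val): third position 4-fold.
Codon 5 AGC (Ser): third position 2-fold.
Codon 6 ATA (Ile): third position 3-fold.
Four-fold degenerate third positions: 1.

1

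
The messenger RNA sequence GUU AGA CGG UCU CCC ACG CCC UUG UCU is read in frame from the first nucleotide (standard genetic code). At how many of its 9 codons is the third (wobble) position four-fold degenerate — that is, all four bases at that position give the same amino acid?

Codon 1 GUU (Val): third position 4-fold.
Codon 2 AGA (Arg): third position 2-fold.
Codon 3 CGG (Arg): third position 4-fold.
Codon 4 UCU (Ser): third position 4-fold.
Codon 5 CCC (Pro): third position 4-fold.
Codon 6 ACG (Thr): third position 4-fold.
Codon 7 CCC (Pro): third position 4-fold.
Codon 8 UUG (Leu): third position 2-fold.
Codon 9 UCU (Ser): third position 4-fold.
Four-fold degenerate third positions: 7.

7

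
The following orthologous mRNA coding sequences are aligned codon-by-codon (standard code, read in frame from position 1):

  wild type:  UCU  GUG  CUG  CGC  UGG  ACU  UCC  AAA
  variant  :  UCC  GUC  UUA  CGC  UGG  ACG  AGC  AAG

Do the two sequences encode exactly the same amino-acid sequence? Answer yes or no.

yes

Codon 1: UCU Ser / UCC Ser — synonymous.
Codon 2: GUG Val / GUC Val — synonymous.
Codon 3: CUG Leu / UUA Leu — synonymous.
Codon 4: CGC Arg / CGC Arg — identical.
Codon 5: UGG Trp / UGG Trp — identical.
Codon 6: ACU Thr / ACG Thr — synonymous.
Codon 7: UCC Ser / AGC Ser — synonymous.
Codon 8: AAA Lys / AAG Lys — synonymous.
Nonsynonymous differences: 0 → same protein.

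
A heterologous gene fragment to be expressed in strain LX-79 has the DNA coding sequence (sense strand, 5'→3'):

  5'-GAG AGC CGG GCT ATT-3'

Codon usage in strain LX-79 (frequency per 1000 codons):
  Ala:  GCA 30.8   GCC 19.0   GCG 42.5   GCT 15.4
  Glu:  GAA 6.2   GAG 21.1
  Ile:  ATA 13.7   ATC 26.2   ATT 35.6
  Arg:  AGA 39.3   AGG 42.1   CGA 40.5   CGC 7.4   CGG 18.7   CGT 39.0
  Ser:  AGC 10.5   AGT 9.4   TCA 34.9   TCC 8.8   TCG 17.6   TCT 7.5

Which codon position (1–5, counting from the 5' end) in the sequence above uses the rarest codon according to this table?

Codon 1 GAG (Glu): 21.1 per 1000.
Codon 2 AGC (Ser): 10.5 per 1000.
Codon 3 CGG (Arg): 18.7 per 1000.
Codon 4 GCT (Ala): 15.4 per 1000.
Codon 5 ATT (Ile): 35.6 per 1000.
Lowest frequency is 10.5 at codon 2.

2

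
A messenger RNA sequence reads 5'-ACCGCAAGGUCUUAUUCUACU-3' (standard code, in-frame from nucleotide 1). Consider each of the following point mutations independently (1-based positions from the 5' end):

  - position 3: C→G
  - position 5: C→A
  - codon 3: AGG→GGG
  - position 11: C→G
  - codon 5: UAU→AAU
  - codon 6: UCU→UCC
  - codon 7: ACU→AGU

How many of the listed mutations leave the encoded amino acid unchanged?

2

Codon 1: ACC (Thr) → ACG (Thr) — synonymous.
Codon 2: GCA (Ala) → GAA (Glu) — missense.
Codon 3: AGG (Arg) → GGG (Gly) — missense.
Codon 4: UCU (Ser) → UGU (Cys) — missense.
Codon 5: UAU (Tyr) → AAU (Asn) — missense.
Codon 6: UCU (Ser) → UCC (Ser) — synonymous.
Codon 7: ACU (Thr) → AGU (Ser) — missense.
Synonymous: 2 of 7.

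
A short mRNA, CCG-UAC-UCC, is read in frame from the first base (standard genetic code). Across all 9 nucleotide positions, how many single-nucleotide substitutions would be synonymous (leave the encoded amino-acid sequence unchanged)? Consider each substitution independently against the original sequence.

Codon 1 (CCG, Pro): 3 synonymous substitutions.
Codon 2 (UAC, Tyr): 1 synonymous substitution.
Codon 3 (UCC, Ser): 3 synonymous substitutions.
Total: 3 + 1 + 3 = 7.

7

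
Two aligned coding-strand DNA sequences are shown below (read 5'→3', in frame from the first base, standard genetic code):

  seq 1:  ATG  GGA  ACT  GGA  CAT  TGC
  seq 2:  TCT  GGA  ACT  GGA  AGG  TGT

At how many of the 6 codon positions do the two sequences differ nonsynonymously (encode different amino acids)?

2

Codon 1: ATG Met / TCT Ser — nonsynonymous.
Codon 2: GGA Gly / GGA Gly — identical.
Codon 3: ACT Thr / ACT Thr — identical.
Codon 4: GGA Gly / GGA Gly — identical.
Codon 5: CAT His / AGG Arg — nonsynonymous.
Codon 6: TGC Cys / TGT Cys — synonymous.
Nonsynonymous differences: 2.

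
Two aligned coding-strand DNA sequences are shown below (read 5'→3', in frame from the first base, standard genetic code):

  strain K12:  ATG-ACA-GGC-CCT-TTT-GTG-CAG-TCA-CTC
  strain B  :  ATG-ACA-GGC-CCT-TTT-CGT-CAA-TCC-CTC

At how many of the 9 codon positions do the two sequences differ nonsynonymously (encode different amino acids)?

Codon 1: ATG Met / ATG Met — identical.
Codon 2: ACA Thr / ACA Thr — identical.
Codon 3: GGC Gly / GGC Gly — identical.
Codon 4: CCT Pro / CCT Pro — identical.
Codon 5: TTT Phe / TTT Phe — identical.
Codon 6: GTG Val / CGT Arg — nonsynonymous.
Codon 7: CAG Gln / CAA Gln — synonymous.
Codon 8: TCA Ser / TCC Ser — synonymous.
Codon 9: CTC Leu / CTC Leu — identical.
Nonsynonymous differences: 1.

1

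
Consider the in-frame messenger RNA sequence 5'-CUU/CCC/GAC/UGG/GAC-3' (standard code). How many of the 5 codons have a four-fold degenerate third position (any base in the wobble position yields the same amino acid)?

2

Codon 1 CUU (Leu): third position 4-fold.
Codon 2 CCC (Pro): third position 4-fold.
Codon 3 GAC (Asp): third position 2-fold.
Codon 4 UGG (Trp): third position 1-fold.
Codon 5 GAC (Asp): third position 2-fold.
Four-fold degenerate third positions: 2.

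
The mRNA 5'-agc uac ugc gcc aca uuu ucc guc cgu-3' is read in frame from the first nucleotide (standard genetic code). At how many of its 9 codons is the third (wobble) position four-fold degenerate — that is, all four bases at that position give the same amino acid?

Codon 1 AGC (Ser): third position 2-fold.
Codon 2 UAC (Tyr): third position 2-fold.
Codon 3 UGC (Cys): third position 2-fold.
Codon 4 GCC (Ala): third position 4-fold.
Codon 5 ACA (Thr): third position 4-fold.
Codon 6 UUU (Phe): third position 2-fold.
Codon 7 UCC (Ser): third position 4-fold.
Codon 8 GUC (Val): third position 4-fold.
Codon 9 CGU (Arg): third position 4-fold.
Four-fold degenerate third positions: 5.

5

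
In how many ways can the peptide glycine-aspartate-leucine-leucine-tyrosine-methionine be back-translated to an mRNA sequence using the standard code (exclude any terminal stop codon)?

576

Gly: 4 codons.
Asp: 2 codons.
Leu: 6 codons.
Leu: 6 codons.
Tyr: 2 codons.
Met: 1 codon.
4 × 2 × 6 × 6 × 2 × 1 = 576.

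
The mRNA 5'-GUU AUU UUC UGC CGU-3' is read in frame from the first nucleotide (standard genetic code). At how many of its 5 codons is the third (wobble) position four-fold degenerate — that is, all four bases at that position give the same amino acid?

Codon 1 GUU (Val): third position 4-fold.
Codon 2 AUU (Ile): third position 3-fold.
Codon 3 UUC (Phe): third position 2-fold.
Codon 4 UGC (Cys): third position 2-fold.
Codon 5 CGU (Arg): third position 4-fold.
Four-fold degenerate third positions: 2.

2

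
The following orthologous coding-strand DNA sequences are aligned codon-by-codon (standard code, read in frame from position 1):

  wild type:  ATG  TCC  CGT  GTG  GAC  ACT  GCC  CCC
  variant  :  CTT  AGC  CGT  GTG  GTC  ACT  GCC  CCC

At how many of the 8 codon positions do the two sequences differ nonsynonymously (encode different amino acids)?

2

Codon 1: ATG Met / CTT Leu — nonsynonymous.
Codon 2: TCC Ser / AGC Ser — synonymous.
Codon 3: CGT Arg / CGT Arg — identical.
Codon 4: GTG Val / GTG Val — identical.
Codon 5: GAC Asp / GTC Val — nonsynonymous.
Codon 6: ACT Thr / ACT Thr — identical.
Codon 7: GCC Ala / GCC Ala — identical.
Codon 8: CCC Pro / CCC Pro — identical.
Nonsynonymous differences: 2.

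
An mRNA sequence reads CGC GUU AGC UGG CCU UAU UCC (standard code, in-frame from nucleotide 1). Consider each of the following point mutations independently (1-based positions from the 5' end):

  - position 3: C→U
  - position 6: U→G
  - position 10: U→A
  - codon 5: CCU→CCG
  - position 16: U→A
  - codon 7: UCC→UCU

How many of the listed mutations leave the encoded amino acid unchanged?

Codon 1: CGC (Arg) → CGU (Arg) — synonymous.
Codon 2: GUU (Val) → GUG (Val) — synonymous.
Codon 4: UGG (Trp) → AGG (Arg) — missense.
Codon 5: CCU (Pro) → CCG (Pro) — synonymous.
Codon 6: UAU (Tyr) → AAU (Asn) — missense.
Codon 7: UCC (Ser) → UCU (Ser) — synonymous.
Synonymous: 4 of 6.

4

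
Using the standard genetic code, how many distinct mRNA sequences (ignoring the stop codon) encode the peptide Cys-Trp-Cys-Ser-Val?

96

Cys: 2 codons.
Trp: 1 codon.
Cys: 2 codons.
Ser: 6 codons.
Val: 4 codons.
2 × 1 × 2 × 6 × 4 = 96.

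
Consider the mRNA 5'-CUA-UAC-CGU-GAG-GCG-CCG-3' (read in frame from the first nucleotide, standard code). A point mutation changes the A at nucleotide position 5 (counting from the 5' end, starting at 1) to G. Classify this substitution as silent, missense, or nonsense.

missense

Position 5 falls in codon 2: UAC → Tyr.
After the substitution the codon is UGC → Cys.
Tyr ≠ Cys, so this is a missense mutation.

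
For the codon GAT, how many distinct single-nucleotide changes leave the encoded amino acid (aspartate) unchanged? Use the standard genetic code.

1

Position 1: none → 0 synonymous.
Position 2: none → 0 synonymous.
Position 3: GAC → 1 synonymous.
Total: 0 + 0 + 1 = 1.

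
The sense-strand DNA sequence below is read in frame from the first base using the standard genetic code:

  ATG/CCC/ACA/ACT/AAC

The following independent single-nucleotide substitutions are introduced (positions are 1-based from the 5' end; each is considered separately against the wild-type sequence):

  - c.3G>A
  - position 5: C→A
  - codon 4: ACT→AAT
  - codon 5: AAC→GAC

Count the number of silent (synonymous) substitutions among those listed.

0

Codon 1: ATG (Met) → ATA (Ile) — missense.
Codon 2: CCC (Pro) → CAC (His) — missense.
Codon 4: ACT (Thr) → AAT (Asn) — missense.
Codon 5: AAC (Asn) → GAC (Asp) — missense.
Synonymous: 0 of 4.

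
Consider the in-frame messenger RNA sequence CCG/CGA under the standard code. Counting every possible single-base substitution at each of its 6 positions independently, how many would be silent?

7

Codon 1 (CCG, Pro): 3 synonymous substitutions.
Codon 2 (CGA, Arg): 4 synonymous substitutions.
Total: 3 + 4 = 7.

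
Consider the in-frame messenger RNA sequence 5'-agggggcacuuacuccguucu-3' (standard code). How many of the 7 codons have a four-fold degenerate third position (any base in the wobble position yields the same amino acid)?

Codon 1 AGG (Arg): third position 2-fold.
Codon 2 GGG (Gly): third position 4-fold.
Codon 3 CAC (His): third position 2-fold.
Codon 4 UUA (Leu): third position 2-fold.
Codon 5 CUC (Leu): third position 4-fold.
Codon 6 CGU (Arg): third position 4-fold.
Codon 7 UCU (Ser): third position 4-fold.
Four-fold degenerate third positions: 4.

4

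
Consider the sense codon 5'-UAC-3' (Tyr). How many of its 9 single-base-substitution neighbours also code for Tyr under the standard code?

Position 1: none → 0 synonymous.
Position 2: none → 0 synonymous.
Position 3: UAU → 1 synonymous.
Total: 0 + 0 + 1 = 1.

1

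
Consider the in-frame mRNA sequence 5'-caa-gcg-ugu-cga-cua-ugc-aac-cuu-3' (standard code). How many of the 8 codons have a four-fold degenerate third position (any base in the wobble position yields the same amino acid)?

Codon 1 CAA (Gln): third position 2-fold.
Codon 2 GCG (Ala): third position 4-fold.
Codon 3 UGU (Cys): third position 2-fold.
Codon 4 CGA (Arg): third position 4-fold.
Codon 5 CUA (Leu): third position 4-fold.
Codon 6 UGC (Cys): third position 2-fold.
Codon 7 AAC (Asn): third position 2-fold.
Codon 8 CUU (Leu): third position 4-fold.
Four-fold degenerate third positions: 4.

4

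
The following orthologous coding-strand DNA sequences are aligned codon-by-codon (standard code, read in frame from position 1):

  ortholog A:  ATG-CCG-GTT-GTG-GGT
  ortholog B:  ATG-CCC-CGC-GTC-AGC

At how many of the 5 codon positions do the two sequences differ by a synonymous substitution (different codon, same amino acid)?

Codon 1: ATG Met / ATG Met — identical.
Codon 2: CCG Pro / CCC Pro — synonymous.
Codon 3: GTT Val / CGC Arg — nonsynonymous.
Codon 4: GTG Val / GTC Val — synonymous.
Codon 5: GGT Gly / AGC Ser — nonsynonymous.
Synonymous differences: 2.

2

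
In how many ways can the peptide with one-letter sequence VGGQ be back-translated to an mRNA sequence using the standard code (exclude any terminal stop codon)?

128

Val: 4 codons.
Gly: 4 codons.
Gly: 4 codons.
Gln: 2 codons.
4 × 4 × 4 × 2 = 128.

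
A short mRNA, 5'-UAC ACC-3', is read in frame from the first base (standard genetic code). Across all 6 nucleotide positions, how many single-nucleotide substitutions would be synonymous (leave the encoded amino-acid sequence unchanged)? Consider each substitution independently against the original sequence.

4

Codon 1 (UAC, Tyr): 1 synonymous substitution.
Codon 2 (ACC, Thr): 3 synonymous substitutions.
Total: 1 + 3 = 4.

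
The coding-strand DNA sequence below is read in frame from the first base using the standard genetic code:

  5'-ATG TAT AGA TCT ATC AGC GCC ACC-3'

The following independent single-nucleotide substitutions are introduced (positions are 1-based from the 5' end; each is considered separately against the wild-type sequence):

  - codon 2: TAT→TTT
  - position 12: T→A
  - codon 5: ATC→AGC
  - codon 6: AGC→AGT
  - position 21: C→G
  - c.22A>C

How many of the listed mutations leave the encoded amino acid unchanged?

Codon 2: TAT (Tyr) → TTT (Phe) — missense.
Codon 4: TCT (Ser) → TCA (Ser) — synonymous.
Codon 5: ATC (Ile) → AGC (Ser) — missense.
Codon 6: AGC (Ser) → AGT (Ser) — synonymous.
Codon 7: GCC (Ala) → GCG (Ala) — synonymous.
Codon 8: ACC (Thr) → CCC (Pro) — missense.
Synonymous: 3 of 6.

3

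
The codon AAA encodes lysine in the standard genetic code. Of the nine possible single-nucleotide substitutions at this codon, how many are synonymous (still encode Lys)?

1

Position 1: none → 0 synonymous.
Position 2: none → 0 synonymous.
Position 3: AAG → 1 synonymous.
Total: 0 + 0 + 1 = 1.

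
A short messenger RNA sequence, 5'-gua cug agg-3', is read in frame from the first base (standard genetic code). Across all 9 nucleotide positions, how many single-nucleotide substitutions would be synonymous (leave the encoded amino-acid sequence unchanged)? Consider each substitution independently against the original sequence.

9

Codon 1 (GUA, Val): 3 synonymous substitutions.
Codon 2 (CUG, Leu): 4 synonymous substitutions.
Codon 3 (AGG, Arg): 2 synonymous substitutions.
Total: 3 + 4 + 2 = 9.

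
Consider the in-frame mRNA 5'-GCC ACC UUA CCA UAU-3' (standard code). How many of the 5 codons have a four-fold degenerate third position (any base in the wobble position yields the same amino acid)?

3

Codon 1 GCC (Ala): third position 4-fold.
Codon 2 ACC (Thr): third position 4-fold.
Codon 3 UUA (Leu): third position 2-fold.
Codon 4 CCA (Pro): third position 4-fold.
Codon 5 UAU (Tyr): third position 2-fold.
Four-fold degenerate third positions: 3.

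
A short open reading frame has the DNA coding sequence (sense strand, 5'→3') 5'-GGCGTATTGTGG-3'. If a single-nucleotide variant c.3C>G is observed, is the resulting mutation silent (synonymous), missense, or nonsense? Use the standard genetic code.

Position 3 falls in codon 1: GGC → Gly.
After the substitution the codon is GGG → Gly.
Both encode Gly, so the change is synonymous.

silent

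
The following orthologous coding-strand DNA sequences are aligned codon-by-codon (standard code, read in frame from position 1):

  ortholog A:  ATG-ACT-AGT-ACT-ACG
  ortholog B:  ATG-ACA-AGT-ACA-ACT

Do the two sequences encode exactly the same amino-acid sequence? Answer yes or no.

Codon 1: ATG Met / ATG Met — identical.
Codon 2: ACT Thr / ACA Thr — synonymous.
Codon 3: AGT Ser / AGT Ser — identical.
Codon 4: ACT Thr / ACA Thr — synonymous.
Codon 5: ACG Thr / ACT Thr — synonymous.
Nonsynonymous differences: 0 → same protein.

yes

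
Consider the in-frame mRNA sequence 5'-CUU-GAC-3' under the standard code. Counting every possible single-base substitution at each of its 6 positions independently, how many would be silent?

4

Codon 1 (CUU, Leu): 3 synonymous substitutions.
Codon 2 (GAC, Asp): 1 synonymous substitution.
Total: 3 + 1 = 4.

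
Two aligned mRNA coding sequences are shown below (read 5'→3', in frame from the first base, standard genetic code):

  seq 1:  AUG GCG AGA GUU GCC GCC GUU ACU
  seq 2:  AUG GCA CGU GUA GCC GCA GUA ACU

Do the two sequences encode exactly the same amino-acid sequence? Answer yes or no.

yes

Codon 1: AUG Met / AUG Met — identical.
Codon 2: GCG Ala / GCA Ala — synonymous.
Codon 3: AGA Arg / CGU Arg — synonymous.
Codon 4: GUU Val / GUA Val — synonymous.
Codon 5: GCC Ala / GCC Ala — identical.
Codon 6: GCC Ala / GCA Ala — synonymous.
Codon 7: GUU Val / GUA Val — synonymous.
Codon 8: ACU Thr / ACU Thr — identical.
Nonsynonymous differences: 0 → same protein.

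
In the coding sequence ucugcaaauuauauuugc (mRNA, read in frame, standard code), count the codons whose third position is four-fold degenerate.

2

Codon 1 UCU (Ser): third position 4-fold.
Codon 2 GCA (Ala): third position 4-fold.
Codon 3 AAU (Asn): third position 2-fold.
Codon 4 UAU (Tyr): third position 2-fold.
Codon 5 AUU (Ile): third position 3-fold.
Codon 6 UGC (Cys): third position 2-fold.
Four-fold degenerate third positions: 2.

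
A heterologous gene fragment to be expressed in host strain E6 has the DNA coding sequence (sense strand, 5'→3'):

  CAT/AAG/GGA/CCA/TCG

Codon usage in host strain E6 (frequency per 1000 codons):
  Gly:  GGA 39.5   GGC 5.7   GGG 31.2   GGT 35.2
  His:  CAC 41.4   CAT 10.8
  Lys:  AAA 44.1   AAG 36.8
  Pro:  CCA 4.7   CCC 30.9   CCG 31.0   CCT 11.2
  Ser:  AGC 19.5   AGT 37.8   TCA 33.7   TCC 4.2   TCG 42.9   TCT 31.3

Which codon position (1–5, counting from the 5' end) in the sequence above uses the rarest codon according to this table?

4

Codon 1 CAT (His): 10.8 per 1000.
Codon 2 AAG (Lys): 36.8 per 1000.
Codon 3 GGA (Gly): 39.5 per 1000.
Codon 4 CCA (Pro): 4.7 per 1000.
Codon 5 TCG (Ser): 42.9 per 1000.
Lowest frequency is 4.7 at codon 4.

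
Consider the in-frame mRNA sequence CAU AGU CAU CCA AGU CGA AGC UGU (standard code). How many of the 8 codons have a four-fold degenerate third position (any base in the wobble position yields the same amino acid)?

2

Codon 1 CAU (His): third position 2-fold.
Codon 2 AGU (Ser): third position 2-fold.
Codon 3 CAU (His): third position 2-fold.
Codon 4 CCA (Pro): third position 4-fold.
Codon 5 AGU (Ser): third position 2-fold.
Codon 6 CGA (Arg): third position 4-fold.
Codon 7 AGC (Ser): third position 2-fold.
Codon 8 UGU (Cys): third position 2-fold.
Four-fold degenerate third positions: 2.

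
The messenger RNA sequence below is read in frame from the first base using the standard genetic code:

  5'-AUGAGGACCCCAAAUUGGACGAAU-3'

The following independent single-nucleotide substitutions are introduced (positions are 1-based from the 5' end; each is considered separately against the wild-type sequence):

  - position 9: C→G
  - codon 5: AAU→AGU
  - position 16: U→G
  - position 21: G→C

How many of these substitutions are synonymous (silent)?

Codon 3: ACC (Thr) → ACG (Thr) — synonymous.
Codon 5: AAU (Asn) → AGU (Ser) — missense.
Codon 6: UGG (Trp) → GGG (Gly) — missense.
Codon 7: ACG (Thr) → ACC (Thr) — synonymous.
Synonymous: 2 of 4.

2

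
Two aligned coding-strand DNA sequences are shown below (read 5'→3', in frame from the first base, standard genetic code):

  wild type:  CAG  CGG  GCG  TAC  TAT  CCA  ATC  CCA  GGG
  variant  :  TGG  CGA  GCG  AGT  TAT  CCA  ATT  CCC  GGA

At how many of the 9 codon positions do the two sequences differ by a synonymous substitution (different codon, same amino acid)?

4

Codon 1: CAG Gln / TGG Trp — nonsynonymous.
Codon 2: CGG Arg / CGA Arg — synonymous.
Codon 3: GCG Ala / GCG Ala — identical.
Codon 4: TAC Tyr / AGT Ser — nonsynonymous.
Codon 5: TAT Tyr / TAT Tyr — identical.
Codon 6: CCA Pro / CCA Pro — identical.
Codon 7: ATC Ile / ATT Ile — synonymous.
Codon 8: CCA Pro / CCC Pro — synonymous.
Codon 9: GGG Gly / GGA Gly — synonymous.
Synonymous differences: 4.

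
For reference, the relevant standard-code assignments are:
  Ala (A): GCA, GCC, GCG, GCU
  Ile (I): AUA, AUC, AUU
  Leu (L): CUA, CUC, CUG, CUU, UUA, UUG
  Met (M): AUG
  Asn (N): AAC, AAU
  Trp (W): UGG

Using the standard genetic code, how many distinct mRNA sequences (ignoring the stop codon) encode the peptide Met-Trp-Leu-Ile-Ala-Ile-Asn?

432

Met: 1 codon.
Trp: 1 codon.
Leu: 6 codons.
Ile: 3 codons.
Ala: 4 codons.
Ile: 3 codons.
Asn: 2 codons.
1 × 1 × 6 × 3 × 4 × 3 × 2 = 432.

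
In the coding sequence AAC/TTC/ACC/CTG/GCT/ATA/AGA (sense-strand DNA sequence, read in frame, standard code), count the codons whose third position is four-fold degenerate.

3

Codon 1 AAC (Asn): third position 2-fold.
Codon 2 TTC (Phe): third position 2-fold.
Codon 3 ACC (Thr): third position 4-fold.
Codon 4 CTG (Leu): third position 4-fold.
Codon 5 GCT (Ala): third position 4-fold.
Codon 6 ATA (Ile): third position 3-fold.
Codon 7 AGA (Arg): third position 2-fold.
Four-fold degenerate third positions: 3.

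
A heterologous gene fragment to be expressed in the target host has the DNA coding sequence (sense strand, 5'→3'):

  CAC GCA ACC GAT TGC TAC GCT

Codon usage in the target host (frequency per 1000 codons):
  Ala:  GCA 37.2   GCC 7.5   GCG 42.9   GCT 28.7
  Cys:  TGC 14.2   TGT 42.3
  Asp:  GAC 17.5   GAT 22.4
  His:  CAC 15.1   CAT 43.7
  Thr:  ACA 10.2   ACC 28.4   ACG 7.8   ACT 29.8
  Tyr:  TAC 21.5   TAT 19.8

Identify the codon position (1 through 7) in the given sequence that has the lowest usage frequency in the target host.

5

Codon 1 CAC (His): 15.1 per 1000.
Codon 2 GCA (Ala): 37.2 per 1000.
Codon 3 ACC (Thr): 28.4 per 1000.
Codon 4 GAT (Asp): 22.4 per 1000.
Codon 5 TGC (Cys): 14.2 per 1000.
Codon 6 TAC (Tyr): 21.5 per 1000.
Codon 7 GCT (Ala): 28.7 per 1000.
Lowest frequency is 14.2 at codon 5.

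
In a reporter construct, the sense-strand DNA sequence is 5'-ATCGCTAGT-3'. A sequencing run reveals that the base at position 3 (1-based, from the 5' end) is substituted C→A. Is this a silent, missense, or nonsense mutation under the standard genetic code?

Position 3 falls in codon 1: ATC → Ile.
After the substitution the codon is ATA → Ile.
Both encode Ile, so the change is synonymous.

silent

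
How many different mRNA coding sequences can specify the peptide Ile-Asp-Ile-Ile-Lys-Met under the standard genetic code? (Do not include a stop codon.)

108

Ile: 3 codons.
Asp: 2 codons.
Ile: 3 codons.
Ile: 3 codons.
Lys: 2 codons.
Met: 1 codon.
3 × 2 × 3 × 3 × 2 × 1 = 108.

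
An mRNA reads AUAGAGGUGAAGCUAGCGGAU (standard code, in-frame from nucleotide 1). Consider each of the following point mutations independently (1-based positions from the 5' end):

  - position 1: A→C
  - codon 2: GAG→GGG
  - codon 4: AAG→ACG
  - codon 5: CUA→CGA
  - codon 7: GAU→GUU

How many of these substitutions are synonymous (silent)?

Codon 1: AUA (Ile) → CUA (Leu) — missense.
Codon 2: GAG (Glu) → GGG (Gly) — missense.
Codon 4: AAG (Lys) → ACG (Thr) — missense.
Codon 5: CUA (Leu) → CGA (Arg) — missense.
Codon 7: GAU (Asp) → GUU (Val) — missense.
Synonymous: 0 of 5.

0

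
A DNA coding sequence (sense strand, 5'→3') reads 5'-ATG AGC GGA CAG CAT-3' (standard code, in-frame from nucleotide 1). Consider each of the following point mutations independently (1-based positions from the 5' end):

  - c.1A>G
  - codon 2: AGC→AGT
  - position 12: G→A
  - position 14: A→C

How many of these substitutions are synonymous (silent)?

Codon 1: ATG (Met) → GTG (Val) — missense.
Codon 2: AGC (Ser) → AGT (Ser) — synonymous.
Codon 4: CAG (Gln) → CAA (Gln) — synonymous.
Codon 5: CAT (His) → CCT (Pro) — missense.
Synonymous: 2 of 4.

2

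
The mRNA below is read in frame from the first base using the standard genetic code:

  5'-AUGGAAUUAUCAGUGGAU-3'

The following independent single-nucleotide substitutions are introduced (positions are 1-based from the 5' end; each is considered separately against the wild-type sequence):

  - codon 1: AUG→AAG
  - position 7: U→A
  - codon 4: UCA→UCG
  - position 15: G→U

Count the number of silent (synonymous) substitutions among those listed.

Codon 1: AUG (Met) → AAG (Lys) — missense.
Codon 3: UUA (Leu) → AUA (Ile) — missense.
Codon 4: UCA (Ser) → UCG (Ser) — synonymous.
Codon 5: GUG (Val) → GUU (Val) — synonymous.
Synonymous: 2 of 4.

2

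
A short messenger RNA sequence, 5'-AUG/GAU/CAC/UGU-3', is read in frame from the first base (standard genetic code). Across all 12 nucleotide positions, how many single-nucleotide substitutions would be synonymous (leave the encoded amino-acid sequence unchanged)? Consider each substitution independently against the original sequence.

Codon 1 (AUG, Met): 0 synonymous substitutions.
Codon 2 (GAU, Asp): 1 synonymous substitution.
Codon 3 (CAC, His): 1 synonymous substitution.
Codon 4 (UGU, Cys): 1 synonymous substitution.
Total: 0 + 1 + 1 + 1 = 3.

3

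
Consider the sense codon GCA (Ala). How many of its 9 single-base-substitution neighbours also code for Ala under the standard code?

Position 1: none → 0 synonymous.
Position 2: none → 0 synonymous.
Position 3: GCU, GCC, GCG → 3 synonymous.
Total: 0 + 0 + 3 = 3.

3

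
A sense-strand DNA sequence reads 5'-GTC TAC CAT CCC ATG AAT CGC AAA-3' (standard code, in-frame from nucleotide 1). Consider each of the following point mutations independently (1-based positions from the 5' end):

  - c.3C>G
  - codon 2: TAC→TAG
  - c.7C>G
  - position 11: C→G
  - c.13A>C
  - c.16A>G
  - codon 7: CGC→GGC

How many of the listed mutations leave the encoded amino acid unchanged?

Codon 1: GTC (Val) → GTG (Val) — synonymous.
Codon 2: TAC (Tyr) → TAG (Stop) — nonsense.
Codon 3: CAT (His) → GAT (Asp) — missense.
Codon 4: CCC (Pro) → CGC (Arg) — missense.
Codon 5: ATG (Met) → CTG (Leu) — missense.
Codon 6: AAT (Asn) → GAT (Asp) — missense.
Codon 7: CGC (Arg) → GGC (Gly) — missense.
Synonymous: 1 of 7.

1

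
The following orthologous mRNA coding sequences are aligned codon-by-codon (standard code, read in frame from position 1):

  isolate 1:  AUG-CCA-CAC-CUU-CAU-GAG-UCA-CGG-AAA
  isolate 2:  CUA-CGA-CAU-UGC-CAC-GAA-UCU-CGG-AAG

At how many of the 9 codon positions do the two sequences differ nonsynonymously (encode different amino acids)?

Codon 1: AUG Met / CUA Leu — nonsynonymous.
Codon 2: CCA Pro / CGA Arg — nonsynonymous.
Codon 3: CAC His / CAU His — synonymous.
Codon 4: CUU Leu / UGC Cys — nonsynonymous.
Codon 5: CAU His / CAC His — synonymous.
Codon 6: GAG Glu / GAA Glu — synonymous.
Codon 7: UCA Ser / UCU Ser — synonymous.
Codon 8: CGG Arg / CGG Arg — identical.
Codon 9: AAA Lys / AAG Lys — synonymous.
Nonsynonymous differences: 3.

3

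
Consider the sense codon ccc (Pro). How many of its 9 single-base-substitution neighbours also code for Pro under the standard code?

3

Position 1: none → 0 synonymous.
Position 2: none → 0 synonymous.
Position 3: CCU, CCA, CCG → 3 synonymous.
Total: 0 + 0 + 3 = 3.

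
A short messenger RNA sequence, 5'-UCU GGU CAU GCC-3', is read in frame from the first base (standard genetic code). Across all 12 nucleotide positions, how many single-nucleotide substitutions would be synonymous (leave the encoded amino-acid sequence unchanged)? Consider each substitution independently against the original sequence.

Codon 1 (UCU, Ser): 3 synonymous substitutions.
Codon 2 (GGU, Gly): 3 synonymous substitutions.
Codon 3 (CAU, His): 1 synonymous substitution.
Codon 4 (GCC, Ala): 3 synonymous substitutions.
Total: 3 + 3 + 1 + 3 = 10.

10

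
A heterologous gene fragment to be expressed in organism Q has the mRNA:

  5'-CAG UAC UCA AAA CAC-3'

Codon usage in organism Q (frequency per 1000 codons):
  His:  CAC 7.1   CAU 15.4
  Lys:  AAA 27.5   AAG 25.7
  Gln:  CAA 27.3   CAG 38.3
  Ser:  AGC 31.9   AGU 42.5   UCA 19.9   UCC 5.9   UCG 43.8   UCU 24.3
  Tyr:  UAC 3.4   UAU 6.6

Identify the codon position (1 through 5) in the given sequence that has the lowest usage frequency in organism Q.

Codon 1 CAG (Gln): 38.3 per 1000.
Codon 2 UAC (Tyr): 3.4 per 1000.
Codon 3 UCA (Ser): 19.9 per 1000.
Codon 4 AAA (Lys): 27.5 per 1000.
Codon 5 CAC (His): 7.1 per 1000.
Lowest frequency is 3.4 at codon 2.

2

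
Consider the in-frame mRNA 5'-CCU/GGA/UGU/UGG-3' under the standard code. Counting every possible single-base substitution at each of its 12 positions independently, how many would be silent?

Codon 1 (CCU, Pro): 3 synonymous substitutions.
Codon 2 (GGA, Gly): 3 synonymous substitutions.
Codon 3 (UGU, Cys): 1 synonymous substitution.
Codon 4 (UGG, Trp): 0 synonymous substitutions.
Total: 3 + 3 + 1 + 0 = 7.

7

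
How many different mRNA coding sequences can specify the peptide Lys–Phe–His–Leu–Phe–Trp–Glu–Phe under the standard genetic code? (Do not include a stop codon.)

Lys: 2 codons.
Phe: 2 codons.
His: 2 codons.
Leu: 6 codons.
Phe: 2 codons.
Trp: 1 codon.
Glu: 2 codons.
Phe: 2 codons.
2 × 2 × 2 × 6 × 2 × 1 × 2 × 2 = 384.

384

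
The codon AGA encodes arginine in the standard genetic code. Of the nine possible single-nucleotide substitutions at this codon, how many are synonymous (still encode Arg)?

2

Position 1: CGA → 1 synonymous.
Position 2: none → 0 synonymous.
Position 3: AGG → 1 synonymous.
Total: 1 + 0 + 1 = 2.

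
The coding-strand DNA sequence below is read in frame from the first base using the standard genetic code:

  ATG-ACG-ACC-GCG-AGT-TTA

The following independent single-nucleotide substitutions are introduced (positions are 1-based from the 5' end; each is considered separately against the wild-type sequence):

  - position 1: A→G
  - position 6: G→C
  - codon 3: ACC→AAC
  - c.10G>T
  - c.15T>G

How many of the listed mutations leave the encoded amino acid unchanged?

Codon 1: ATG (Met) → GTG (Val) — missense.
Codon 2: ACG (Thr) → ACC (Thr) — synonymous.
Codon 3: ACC (Thr) → AAC (Asn) — missense.
Codon 4: GCG (Ala) → TCG (Ser) — missense.
Codon 5: AGT (Ser) → AGG (Arg) — missense.
Synonymous: 1 of 5.

1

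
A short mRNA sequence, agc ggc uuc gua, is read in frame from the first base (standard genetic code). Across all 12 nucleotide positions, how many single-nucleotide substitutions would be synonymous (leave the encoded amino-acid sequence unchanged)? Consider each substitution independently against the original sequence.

8

Codon 1 (AGC, Ser): 1 synonymous substitution.
Codon 2 (GGC, Gly): 3 synonymous substitutions.
Codon 3 (UUC, Phe): 1 synonymous substitution.
Codon 4 (GUA, Val): 3 synonymous substitutions.
Total: 1 + 3 + 1 + 3 = 8.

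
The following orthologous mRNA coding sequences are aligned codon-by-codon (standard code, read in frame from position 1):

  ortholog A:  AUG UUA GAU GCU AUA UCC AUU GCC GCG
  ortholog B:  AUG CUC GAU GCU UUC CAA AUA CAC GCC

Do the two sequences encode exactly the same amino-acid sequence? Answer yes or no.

Codon 1: AUG Met / AUG Met — identical.
Codon 2: UUA Leu / CUC Leu — synonymous.
Codon 3: GAU Asp / GAU Asp — identical.
Codon 4: GCU Ala / GCU Ala — identical.
Codon 5: AUA Ile / UUC Phe — nonsynonymous.
Codon 6: UCC Ser / CAA Gln — nonsynonymous.
Codon 7: AUU Ile / AUA Ile — synonymous.
Codon 8: GCC Ala / CAC His — nonsynonymous.
Codon 9: GCG Ala / GCC Ala — synonymous.
Nonsynonymous differences: 3 → different protein.

no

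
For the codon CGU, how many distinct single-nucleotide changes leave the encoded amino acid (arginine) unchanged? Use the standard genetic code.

3

Position 1: none → 0 synonymous.
Position 2: none → 0 synonymous.
Position 3: CGC, CGA, CGG → 3 synonymous.
Total: 0 + 0 + 3 = 3.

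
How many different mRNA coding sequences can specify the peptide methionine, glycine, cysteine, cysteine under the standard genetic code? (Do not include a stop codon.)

16

Met: 1 codon.
Gly: 4 codons.
Cys: 2 codons.
Cys: 2 codons.
1 × 4 × 2 × 2 = 16.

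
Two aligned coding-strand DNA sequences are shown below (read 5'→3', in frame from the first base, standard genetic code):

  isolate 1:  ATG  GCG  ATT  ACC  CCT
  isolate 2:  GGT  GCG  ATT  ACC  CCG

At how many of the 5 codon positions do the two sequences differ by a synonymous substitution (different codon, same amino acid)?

1

Codon 1: ATG Met / GGT Gly — nonsynonymous.
Codon 2: GCG Ala / GCG Ala — identical.
Codon 3: ATT Ile / ATT Ile — identical.
Codon 4: ACC Thr / ACC Thr — identical.
Codon 5: CCT Pro / CCG Pro — synonymous.
Synonymous differences: 1.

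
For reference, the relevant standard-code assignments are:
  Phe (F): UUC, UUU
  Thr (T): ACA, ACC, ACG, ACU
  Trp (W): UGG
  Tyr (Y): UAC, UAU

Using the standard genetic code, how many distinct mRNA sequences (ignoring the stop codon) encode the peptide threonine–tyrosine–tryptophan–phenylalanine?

16

Thr: 4 codons.
Tyr: 2 codons.
Trp: 1 codon.
Phe: 2 codons.
4 × 2 × 1 × 2 = 16.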